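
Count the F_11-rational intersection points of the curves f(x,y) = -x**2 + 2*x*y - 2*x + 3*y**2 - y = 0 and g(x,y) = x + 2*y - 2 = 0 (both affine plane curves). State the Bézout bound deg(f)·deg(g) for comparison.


Common zeros: ∅; count = 0; Bézout bound = 2.

deg(f) = 2, deg(g) = 1, so Bézout bound = 2.
Scan x ∈ F_11. For each x, list the y ∈ F_11 with f(x, y) ≡ 0 and those with g(x, y) ≡ 0 (mod 11); the common zeros in that column are the intersection.
  x = 0: f ≡ 0 at y ∈ {0, 4}; g ≡ 0 at y ∈ {1}; common: ∅.
  x = 1: f ≡ 0 at y ∈ {2, 5}; g ≡ 0 at y ∈ {6}; common: ∅.
  x = 2: f ≡ 0 at y ∈ ∅; g ≡ 0 at y ∈ {0}; common: ∅.
  x = 3: f ≡ 0 at y ∈ ∅; g ≡ 0 at y ∈ {5}; common: ∅.
  x = 4: f ≡ 0 at y ∈ ∅; g ≡ 0 at y ∈ {10}; common: ∅.
  x = 5: f ≡ 0 at y ∈ ∅; g ≡ 0 at y ∈ {4}; common: ∅.
  x = 6: f ≡ 0 at y ∈ {4, 7}; g ≡ 0 at y ∈ {9}; common: ∅.
  x = 7: f ≡ 0 at y ∈ {5, 9}; g ≡ 0 at y ∈ {3}; common: ∅.
  x = 8: f ≡ 0 at y ∈ ∅; g ≡ 0 at y ∈ {8}; common: ∅.
  x = 9: f ≡ 0 at y ∈ {0, 9}; g ≡ 0 at y ∈ {2}; common: ∅.
  x = 10: f ≡ 0 at y ∈ ∅; g ≡ 0 at y ∈ {7}; common: ∅.
Collecting: common zeros = ∅, so the count is 0.
Comparison with the Bézout bound: 0 ≤ 2 = deg(f)·deg(g), as expected for curves with no common component (the affine F_11-count falls short of the bound because intersections may lie at infinity, over extension fields, or carry multiplicity).


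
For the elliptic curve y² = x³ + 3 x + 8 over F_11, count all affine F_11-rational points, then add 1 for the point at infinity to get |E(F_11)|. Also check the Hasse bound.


Affine points = {(1, 1), (1, 10), (2, 0), (3, 0), (5, 4), (5, 7), (6, 0), (7, 3), (7, 8), (8, 4), (8, 7), (9, 4), (9, 7), (10, 2), (10, 9)}; affine count = 15; |E(F_11)| = 16.

Discriminant check: Δ ∝ 4a³ + 27b² = 4·3³ + 27·8² = 4·27 + 27·64 ≡ 10 (mod 11). Nonzero ⇒ E is nonsingular.
For each x ∈ F_11, compute rhs = x³ + 3·x + 8 mod 11, then count y ∈ F_11 with y² ≡ rhs.
  x = 0: rhs = 8, matching y values: none (0 points).
  x = 1: rhs = 1, matching y values: 1, 10 (2 points).
  x = 2: rhs = 0, matching y values: 0 (1 points).
  x = 3: rhs = 0, matching y values: 0 (1 points).
  x = 4: rhs = 7, matching y values: none (0 points).
  x = 5: rhs = 5, matching y values: 4, 7 (2 points).
  x = 6: rhs = 0, matching y values: 0 (1 points).
  x = 7: rhs = 9, matching y values: 3, 8 (2 points).
  x = 8: rhs = 5, matching y values: 4, 7 (2 points).
  x = 9: rhs = 5, matching y values: 4, 7 (2 points).
  x = 10: rhs = 4, matching y values: 2, 9 (2 points).
Total affine count: 15.
Full point count |E(F_11)| = 15 + 1 = 16.
Hasse bound: |16 − (11+1)| = |4| = 4 ≤ 2√11 ≈ 6.6332 ✓.


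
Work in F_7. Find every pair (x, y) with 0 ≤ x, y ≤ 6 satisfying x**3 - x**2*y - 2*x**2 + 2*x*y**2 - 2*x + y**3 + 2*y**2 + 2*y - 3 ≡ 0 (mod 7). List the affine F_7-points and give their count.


Affine F_7-points: {(0, 5), (1, 1), (1, 4), (1, 5), (2, 0), (2, 2), (2, 6), (3, 0), (3, 6), (4, 0), (4, 4), (6, 5)}; count = 12.

For each of the 49 pairs (x, y) ∈ F_7², evaluate f(x, y) mod 7. Record the zeros.
  x = 0: [0↦4, 1↦2, 2↦3, 3↦6, 4↦3, 5↦0, 6↦3]  zeros at y ∈ {5}
  x = 1: [0↦1, 1↦0, 2↦6, 3↦4, 4↦0, 5↦0, 6↦3]  zeros at y ∈ {1, 4, 5}
  x = 2: [0↦0, 1↦5, 2↦0, 3↦5, 4↦5, 5↦6, 6↦0]  zeros at y ∈ {0, 2, 6}
  x = 3: [0↦0, 1↦2, 2↦5, 3↦1, 4↦3, 5↦3, 6↦0]  zeros at y ∈ {0, 6}
  x = 4: [0↦0, 1↦4, 2↦6, 3↦5, 4↦0, 5↦4, 6↦2]  zeros at y ∈ {0, 4}
  x = 5: [0↦6, 1↦3, 2↦2, 3↦2, 4↦2, 5↦1, 6↦5]  zeros at y ∈ ∅
  x = 6: [0↦3, 1↦5, 2↦6, 3↦5, 4↦1, 5↦0, 6↦1]  zeros at y ∈ {5}
Collecting zeros: affine points = {(0, 5), (1, 1), (1, 4), (1, 5), (2, 0), (2, 2), (2, 6), (3, 0), (3, 6), (4, 0), (4, 4), (6, 5)}.
Total count |C(F_7)_aff| = 12.


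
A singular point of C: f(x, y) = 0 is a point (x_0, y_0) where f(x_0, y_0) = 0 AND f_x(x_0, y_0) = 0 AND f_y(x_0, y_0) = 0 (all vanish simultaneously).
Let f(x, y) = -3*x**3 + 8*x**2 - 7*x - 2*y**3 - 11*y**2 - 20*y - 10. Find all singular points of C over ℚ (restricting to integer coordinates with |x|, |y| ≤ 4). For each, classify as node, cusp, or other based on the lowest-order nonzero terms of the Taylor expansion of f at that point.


Singular points: {(1, -2)}; classification: node.

Compute partial derivatives:
  f_x = -9*x**2 + 16*x - 7.
  f_y = -6*y**2 - 22*y - 20.
Scan x_0 ∈ {−4, ..., 4}. For each x_0, f_y(x_0, y) is a polynomial in y; find its integer roots y ∈ {−4, ..., 4}, then test f_x and f at those candidates.
  x = -4: f_y(-4, y) = -6*y**2 - 22*y - 20; vanishes at y ∈ {-2}. (-4, -2): f_x = -215 ≠ 0.
  x = -3: f_y(-3, y) = -6*y**2 - 22*y - 20; vanishes at y ∈ {-2}. (-3, -2): f_x = -136 ≠ 0.
  x = -2: f_y(-2, y) = -6*y**2 - 22*y - 20; vanishes at y ∈ {-2}. (-2, -2): f_x = -75 ≠ 0.
  x = -1: f_y(-1, y) = -6*y**2 - 22*y - 20; vanishes at y ∈ {-2}. (-1, -2): f_x = -32 ≠ 0.
  x = 0: f_y(0, y) = -6*y**2 - 22*y - 20; vanishes at y ∈ {-2}. (0, -2): f_x = -7 ≠ 0.
  x = 1: f_y(1, y) = -6*y**2 - 22*y - 20; vanishes at y ∈ {-2}. (1, -2): f_x = 0, f = 0 — SINGULAR.
  x = 2: f_y(2, y) = -6*y**2 - 22*y - 20; vanishes at y ∈ {-2}. (2, -2): f_x = -11 ≠ 0.
  x = 3: f_y(3, y) = -6*y**2 - 22*y - 20; vanishes at y ∈ {-2}. (3, -2): f_x = -40 ≠ 0.
  x = 4: f_y(4, y) = -6*y**2 - 22*y - 20; vanishes at y ∈ {-2}. (4, -2): f_x = -87 ≠ 0.
Only singular point on the grid: (1, -2).
Classify: substitute x = 1 + u, y = -2 + v and expand: f = -3*u**3 - u**2 - 2*v**3 + v**2.
No constant or linear terms (consistent with a singular point). Quadratic part: -u**2 + v**2. Cubic part: -3*u**3 - 2*v**3.
The quadratic part v**2 - u**2 = (v − u)(v + u) splits into two distinct linear factors, so there are two distinct tangent lines y − -2 = ±(x − 1) — this is a node (ordinary double point).
Classification: node.


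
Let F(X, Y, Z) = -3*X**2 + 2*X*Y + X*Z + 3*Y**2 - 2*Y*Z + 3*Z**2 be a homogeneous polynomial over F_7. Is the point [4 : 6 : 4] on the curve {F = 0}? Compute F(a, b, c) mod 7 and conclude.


F(4,6,4) ≡ 5 (mod 7); P is NOT on the curve.

Evaluate F(4, 6, 4) term-by-term (mod 7).
  -3*X**2 ↦ -3·16·1·1 = -48
  2*X*Y ↦ 2·4·6·1 = 48
  X*Z ↦ 1·4·1·4 = 16
  3*Y**2 ↦ 3·1·36·1 = 108
  -2*Y*Z ↦ -2·1·6·4 = -48
  3*Z**2 ↦ 3·1·1·16 = 48
Sum: F(4, 6, 4) = (-48) + (48) + (16) + (108) + (-48) + (48) = 124.
Reducing mod 7: 124 ≡ 5 (mod 7).
Since F(a, b, c) ≡ 5 ≠ 0 (mod 7), P does NOT lie on the curve.


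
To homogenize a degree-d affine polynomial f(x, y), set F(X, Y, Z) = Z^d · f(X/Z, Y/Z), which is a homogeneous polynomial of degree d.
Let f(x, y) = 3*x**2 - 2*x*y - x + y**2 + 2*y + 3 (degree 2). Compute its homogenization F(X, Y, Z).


F(X, Y, Z) = 3*X**2 - 2*X*Y - X*Z + Y**2 + 2*Y*Z + 3*Z**2

deg(f) = 2.
Substitute x = X/Z, y = Y/Z into f, then multiply by Z^2.
  monomial 3·x^2·y^0 ↦ 3·X^2·Y^0·Z^0.
  monomial -2·x^1·y^1 ↦ -2·X^1·Y^1·Z^0.
  monomial -1·x^1·y^0 ↦ -1·X^1·Y^0·Z^1.
  monomial 1·x^0·y^2 ↦ 1·X^0·Y^2·Z^0.
  monomial 2·x^0·y^1 ↦ 2·X^0·Y^1·Z^1.
  monomial 3·x^0·y^0 ↦ 3·X^0·Y^0·Z^2.
Collecting: F(X, Y, Z) = 3*X**2 - 2*X*Y - X*Z + Y**2 + 2*Y*Z + 3*Z**2.


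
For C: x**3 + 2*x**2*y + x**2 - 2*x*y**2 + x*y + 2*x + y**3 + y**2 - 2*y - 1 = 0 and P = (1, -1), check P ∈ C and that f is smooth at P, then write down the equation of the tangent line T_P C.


Tangent line at P: 6*y + 6 = 0.

Step 1: f(1, -1) = 0, so P lies on C.
Step 2: partial derivatives
  f_x(x, y) = 3*x**2 + 4*x*y + 2*x - 2*y**2 + y + 2, f_y(x, y) = 2*x**2 - 4*x*y + x + 3*y**2 + 2*y - 2.
  f_x(P) = 0, f_y(P) = 6 (gradient nonzero, so P is smooth).
Step 3: tangent line at P: 0·(x − 1) + 6·(y − -1) = 0.
Expanding: 6*y + 6 = 0.


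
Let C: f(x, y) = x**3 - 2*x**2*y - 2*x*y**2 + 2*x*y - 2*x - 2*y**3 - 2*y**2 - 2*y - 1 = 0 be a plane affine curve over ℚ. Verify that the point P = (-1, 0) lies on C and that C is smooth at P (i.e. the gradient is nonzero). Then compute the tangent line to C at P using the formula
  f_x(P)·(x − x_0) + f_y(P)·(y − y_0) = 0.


Tangent line at P: x - 6*y + 1 = 0.

Step 1: f(-1, 0) = 0, so P lies on C.
Step 2: partial derivatives
  f_x(x, y) = 3*x**2 - 4*x*y - 2*y**2 + 2*y - 2, f_y(x, y) = -2*x**2 - 4*x*y + 2*x - 6*y**2 - 4*y - 2.
  f_x(P) = 1, f_y(P) = -6 (gradient nonzero, so P is smooth).
Step 3: tangent line at P: 1·(x − -1) + -6·(y − 0) = 0.
Expanding: x - 6*y + 1 = 0.


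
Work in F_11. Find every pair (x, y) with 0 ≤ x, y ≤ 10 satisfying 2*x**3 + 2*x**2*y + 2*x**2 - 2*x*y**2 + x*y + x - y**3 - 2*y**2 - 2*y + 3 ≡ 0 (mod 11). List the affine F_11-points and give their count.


Affine F_11-points: {(0, 6), (2, 4), (2, 8), (3, 1), (4, 2), (5, 0), (5, 4), (5, 6), (6, 5), (7, 1), (8, 10), (10, 1), (10, 4), (10, 6)}; count = 14.

For each of the 121 pairs (x, y) ∈ F_11², evaluate f(x, y) mod 11. Record the zeros.
  x = 0: [0↦3, 1↦9, 2↦5, 3↦7, 4↦9, 5↦5, 6↦0, 7↦10, 8↦7, 9↦7, 10↦4]  zeros at y ∈ {6}
  x = 1: [0↦8, 1↦4, 2↦8, 3↦3, 4↦5, 5↦8, 6↦6, 7↦4, 8↦7, 9↦9, 10↦4]  zeros at y ∈ ∅
  x = 2: [0↦7, 1↦8, 2↦2, 3↦5, 4↦0, 5↦3, 6↦8, 7↦9, 8↦0, 9↦8, 10↦5]  zeros at y ∈ {4, 8}
  x = 3: [0↦1, 1↦0, 2↦10, 3↦3, 4↦6, 5↦2, 6↦7, 7↦4, 8↦9, 9↦5, 10↦8]  zeros at y ∈ {1}
  x = 4: [0↦2, 1↦3, 2↦0, 3↦9, 4↦2, 5↦6, 6↦4, 7↦1, 8↦2, 9↦1, 10↦3]  zeros at y ∈ {2}
  x = 5: [0↦0, 1↦7, 2↦6, 3↦2, 4↦0, 5↦5, 6↦0, 7↦1, 8↦2, 9↦8, 10↦2]  zeros at y ∈ {0, 4, 6}
  x = 6: [0↦7, 1↦2, 2↦7, 3↦5, 4↦1, 5↦0, 6↦7, 7↦5, 8↦10, 9↦5, 10↦6]  zeros at y ∈ {5}
  x = 7: [0↦2, 1↦0, 2↦4, 3↦8, 4↦6, 5↦3, 6↦4, 7↦3, 8↦5, 9↦4, 10↦5]  zeros at y ∈ {1}
  x = 8: [0↦8, 1↦2, 2↦9, 3↦1, 4↦5, 5↦4, 6↦3, 7↦7, 8↦10, 9↦6, 10↦0]  zeros at y ∈ {10}
  x = 9: [0↦4, 1↦9, 2↦1, 3↦7, 4↦10, 5↦4, 6↦5, 7↦7, 8↦4, 9↦1, 10↦3]  zeros at y ∈ ∅
  x = 10: [0↦2, 1↦0, 2↦3, 3↦5, 4↦0, 5↦4, 6↦0, 7↦4, 8↦10, 9↦1, 10↦4]  zeros at y ∈ {1, 4, 6}
Collecting zeros: affine points = {(0, 6), (2, 4), (2, 8), (3, 1), (4, 2), (5, 0), (5, 4), (5, 6), (6, 5), (7, 1), (8, 10), (10, 1), (10, 4), (10, 6)}.
Total count |C(F_11)_aff| = 14.


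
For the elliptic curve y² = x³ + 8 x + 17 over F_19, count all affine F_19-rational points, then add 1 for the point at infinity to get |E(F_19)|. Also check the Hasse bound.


Affine points = {(0, 6), (0, 13), (1, 8), (1, 11), (3, 7), (3, 12), (5, 7), (5, 12), (7, 6), (7, 13), (8, 2), (8, 17), (9, 1), (9, 18), (11, 7), (11, 12), (12, 6), (12, 13), (13, 0), (14, 2), (14, 17), (15, 4), (15, 15), (16, 2), (16, 17)}; affine count = 25; |E(F_19)| = 26.

Discriminant check: Δ ∝ 4a³ + 27b² = 4·8³ + 27·17² = 4·512 + 27·289 ≡ 9 (mod 19). Nonzero ⇒ E is nonsingular.
For each x ∈ F_19, compute rhs = x³ + 8·x + 17 mod 19, then count y ∈ F_19 with y² ≡ rhs.
  x = 0: rhs = 17, matching y values: 6, 13 (2 points).
  x = 1: rhs = 7, matching y values: 8, 11 (2 points).
  x = 2: rhs = 3, matching y values: none (0 points).
  x = 3: rhs = 11, matching y values: 7, 12 (2 points).
  x = 4: rhs = 18, matching y values: none (0 points).
  x = 5: rhs = 11, matching y values: 7, 12 (2 points).
  x = 6: rhs = 15, matching y values: none (0 points).
  x = 7: rhs = 17, matching y values: 6, 13 (2 points).
  x = 8: rhs = 4, matching y values: 2, 17 (2 points).
  x = 9: rhs = 1, matching y values: 1, 18 (2 points).
  x = 10: rhs = 14, matching y values: none (0 points).
  x = 11: rhs = 11, matching y values: 7, 12 (2 points).
  x = 12: rhs = 17, matching y values: 6, 13 (2 points).
  x = 13: rhs = 0, matching y values: 0 (1 points).
  x = 14: rhs = 4, matching y values: 2, 17 (2 points).
  x = 15: rhs = 16, matching y values: 4, 15 (2 points).
  x = 16: rhs = 4, matching y values: 2, 17 (2 points).
  x = 17: rhs = 12, matching y values: none (0 points).
  x = 18: rhs = 8, matching y values: none (0 points).
Total affine count: 25.
Full point count |E(F_19)| = 25 + 1 = 26.
Hasse bound: |26 − (19+1)| = |6| = 6 ≤ 2√19 ≈ 8.7178 ✓.


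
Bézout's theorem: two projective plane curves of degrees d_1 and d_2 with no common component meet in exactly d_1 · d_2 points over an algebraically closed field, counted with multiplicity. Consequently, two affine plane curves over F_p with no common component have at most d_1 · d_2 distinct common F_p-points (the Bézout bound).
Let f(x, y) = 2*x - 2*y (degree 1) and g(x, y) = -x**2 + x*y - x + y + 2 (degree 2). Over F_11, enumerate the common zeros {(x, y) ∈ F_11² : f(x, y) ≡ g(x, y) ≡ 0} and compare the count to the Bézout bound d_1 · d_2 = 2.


Common zeros: ∅; count = 0; Bézout bound = 2.

deg(f) = 1, deg(g) = 2, so Bézout bound = 2.
Scan x ∈ F_11. For each x, list the y ∈ F_11 with f(x, y) ≡ 0 and those with g(x, y) ≡ 0 (mod 11); the common zeros in that column are the intersection.
  x = 0: f ≡ 0 at y ∈ {0}; g ≡ 0 at y ∈ {9}; common: ∅.
  x = 1: f ≡ 0 at y ∈ {1}; g ≡ 0 at y ∈ {0}; common: ∅.
  x = 2: f ≡ 0 at y ∈ {2}; g ≡ 0 at y ∈ {5}; common: ∅.
  x = 3: f ≡ 0 at y ∈ {3}; g ≡ 0 at y ∈ {8}; common: ∅.
  x = 4: f ≡ 0 at y ∈ {4}; g ≡ 0 at y ∈ {8}; common: ∅.
  x = 5: f ≡ 0 at y ∈ {5}; g ≡ 0 at y ∈ {1}; common: ∅.
  x = 6: f ≡ 0 at y ∈ {6}; g ≡ 0 at y ∈ {1}; common: ∅.
  x = 7: f ≡ 0 at y ∈ {7}; g ≡ 0 at y ∈ {4}; common: ∅.
  x = 8: f ≡ 0 at y ∈ {8}; g ≡ 0 at y ∈ {9}; common: ∅.
  x = 9: f ≡ 0 at y ∈ {9}; g ≡ 0 at y ∈ {0}; common: ∅.
  x = 10: f ≡ 0 at y ∈ {10}; g ≡ 0 at y ∈ ∅; common: ∅.
Collecting: common zeros = ∅, so the count is 0.
Comparison with the Bézout bound: 0 ≤ 2 = deg(f)·deg(g), as expected for curves with no common component (the affine F_11-count falls short of the bound because intersections may lie at infinity, over extension fields, or carry multiplicity).


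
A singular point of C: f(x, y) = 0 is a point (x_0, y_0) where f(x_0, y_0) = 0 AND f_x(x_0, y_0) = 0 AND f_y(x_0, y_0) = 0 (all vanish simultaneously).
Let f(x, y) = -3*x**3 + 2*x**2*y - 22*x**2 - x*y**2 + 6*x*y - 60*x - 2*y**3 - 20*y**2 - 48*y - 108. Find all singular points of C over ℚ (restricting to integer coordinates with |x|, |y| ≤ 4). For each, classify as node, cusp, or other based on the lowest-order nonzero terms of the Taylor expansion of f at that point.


Singular points: {(-3, -3)}; classification: node.

Compute partial derivatives:
  f_x = -9*x**2 + 4*x*y - 44*x - y**2 + 6*y - 60.
  f_y = 2*x**2 - 2*x*y + 6*x - 6*y**2 - 40*y - 48.
Scan x_0 ∈ {−4, ..., 4}. For each x_0, f_y(x_0, y) is a polynomial in y; find its integer roots y ∈ {−4, ..., 4}, then test f_x and f at those candidates.
  x = -4: f_y(-4, y) = -6*y**2 - 32*y - 40; vanishes at y ∈ {-2}. (-4, -2): f_x = -12 ≠ 0.
  x = -3: f_y(-3, y) = -6*y**2 - 34*y - 48; vanishes at y ∈ {-3}. (-3, -3): f_x = 0, f = 0 — SINGULAR.
  x = -2: f_y(-2, y) = -6*y**2 - 36*y - 52; no integer root y with |y| ≤ 4.
  x = -1: f_y(-1, y) = -6*y**2 - 38*y - 52; vanishes at y ∈ {-2}. (-1, -2): f_x = -33 ≠ 0.
  x = 0: f_y(0, y) = -6*y**2 - 40*y - 48; no integer root y with |y| ≤ 4.
  x = 1: f_y(1, y) = -6*y**2 - 42*y - 40; no integer root y with |y| ≤ 4.
  x = 2: f_y(2, y) = -6*y**2 - 44*y - 28; no integer root y with |y| ≤ 4.
  x = 3: f_y(3, y) = -6*y**2 - 46*y - 12; no integer root y with |y| ≤ 4.
  x = 4: f_y(4, y) = -6*y**2 - 48*y + 8; no integer root y with |y| ≤ 4.
Only singular point on the grid: (-3, -3).
Classify: substitute x = -3 + u, y = -3 + v and expand: f = -3*u**3 + 2*u**2*v - u**2 - u*v**2 - 2*v**3 + v**2.
No constant or linear terms (consistent with a singular point). Quadratic part: -u**2 + v**2. Cubic part: -3*u**3 + 2*u**2*v - u*v**2 - 2*v**3.
The quadratic part v**2 - u**2 = (v − u)(v + u) splits into two distinct linear factors, so there are two distinct tangent lines y − -3 = ±(x − -3) — this is a node (ordinary double point).
Classification: node.


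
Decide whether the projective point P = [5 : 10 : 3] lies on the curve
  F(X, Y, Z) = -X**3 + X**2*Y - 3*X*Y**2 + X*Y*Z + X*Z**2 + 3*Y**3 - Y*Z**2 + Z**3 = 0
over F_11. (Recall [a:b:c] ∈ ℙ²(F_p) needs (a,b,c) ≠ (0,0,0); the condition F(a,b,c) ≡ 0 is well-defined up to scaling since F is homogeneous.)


F(5,10,3) ≡ 8 (mod 11); P is NOT on the curve.

Evaluate F(5, 10, 3) term-by-term (mod 11).
  -X**3 ↦ -1·125·1·1 = -125
  X**2*Y ↦ 1·25·10·1 = 250
  -3*X*Y**2 ↦ -3·5·100·1 = -1500
  X*Y*Z ↦ 1·5·10·3 = 150
  X*Z**2 ↦ 1·5·1·9 = 45
  3*Y**3 ↦ 3·1·1000·1 = 3000
  -Y*Z**2 ↦ -1·1·10·9 = -90
  Z**3 ↦ 1·1·1·27 = 27
Sum: F(5, 10, 3) = (-125) + (250) + (-1500) + (150) + (45) + (3000) + (-90) + (27) = 1757.
Reducing mod 11: 1757 ≡ 8 (mod 11).
Since F(a, b, c) ≡ 8 ≠ 0 (mod 11), P does NOT lie on the curve.


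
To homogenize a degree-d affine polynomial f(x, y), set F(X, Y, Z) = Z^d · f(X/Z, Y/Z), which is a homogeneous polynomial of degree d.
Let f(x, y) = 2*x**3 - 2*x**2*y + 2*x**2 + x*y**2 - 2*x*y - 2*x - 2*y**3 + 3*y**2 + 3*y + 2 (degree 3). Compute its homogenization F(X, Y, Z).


F(X, Y, Z) = 2*X**3 - 2*X**2*Y + 2*X**2*Z + X*Y**2 - 2*X*Y*Z - 2*X*Z**2 - 2*Y**3 + 3*Y**2*Z + 3*Y*Z**2 + 2*Z**3

deg(f) = 3.
Substitute x = X/Z, y = Y/Z into f, then multiply by Z^3.
  monomial 2·x^3·y^0 ↦ 2·X^3·Y^0·Z^0.
  monomial -2·x^2·y^1 ↦ -2·X^2·Y^1·Z^0.
  monomial 2·x^2·y^0 ↦ 2·X^2·Y^0·Z^1.
  monomial 1·x^1·y^2 ↦ 1·X^1·Y^2·Z^0.
  monomial -2·x^1·y^1 ↦ -2·X^1·Y^1·Z^1.
  monomial -2·x^1·y^0 ↦ -2·X^1·Y^0·Z^2.
  monomial -2·x^0·y^3 ↦ -2·X^0·Y^3·Z^0.
  monomial 3·x^0·y^2 ↦ 3·X^0·Y^2·Z^1.
  monomial 3·x^0·y^1 ↦ 3·X^0·Y^1·Z^2.
  monomial 2·x^0·y^0 ↦ 2·X^0·Y^0·Z^3.
Collecting: F(X, Y, Z) = 2*X**3 - 2*X**2*Y + 2*X**2*Z + X*Y**2 - 2*X*Y*Z - 2*X*Z**2 - 2*Y**3 + 3*Y**2*Z + 3*Y*Z**2 + 2*Z**3.


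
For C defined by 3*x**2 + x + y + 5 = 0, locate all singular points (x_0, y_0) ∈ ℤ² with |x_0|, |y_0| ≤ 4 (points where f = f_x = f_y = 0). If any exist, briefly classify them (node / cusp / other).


No singular points in the scanned grid; C is smooth there.

Compute partial derivatives:
  f_x = 6*x + 1.
  f_y = 1.
f_y = 1 is a nonzero constant, so f_y never vanishes: no point (x, y) can satisfy f = f_x = f_y = 0. In particular no (x, y) ∈ {−4, ..., 4}² is singular; the curve is smooth.


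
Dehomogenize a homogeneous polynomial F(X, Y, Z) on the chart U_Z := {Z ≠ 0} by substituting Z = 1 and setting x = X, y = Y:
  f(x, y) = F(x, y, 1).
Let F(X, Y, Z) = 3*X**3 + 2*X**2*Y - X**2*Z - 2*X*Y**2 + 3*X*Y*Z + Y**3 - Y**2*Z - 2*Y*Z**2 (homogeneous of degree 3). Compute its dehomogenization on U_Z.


f(x, y) = 3*x**3 + 2*x**2*y - x**2 - 2*x*y**2 + 3*x*y + y**3 - y**2 - 2*y

On U_Z we set Z = 1. Each monomial c·X^i·Y^j·Z^k in F becomes c·x^i·y^j·1^k = c·x^i·y^j.
Substituting Z = 1: F(X, Y, 1) = 3*x**3 + 2*x**2*y - x**2 - 2*x*y**2 + 3*x*y + y**3 - y**2 - 2*y.
Note: deg(f) ≤ deg(F) = 3; strict inequality happens when F is divisible by Z (lost terms).


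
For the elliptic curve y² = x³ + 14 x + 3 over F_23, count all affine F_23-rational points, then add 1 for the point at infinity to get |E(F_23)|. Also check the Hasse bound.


Affine points = {(0, 7), (0, 16), (1, 8), (1, 15), (2, 4), (2, 19), (3, 7), (3, 16), (4, 10), (4, 13), (6, 2), (6, 21), (8, 11), (8, 12), (10, 4), (10, 19), (11, 4), (11, 19), (12, 6), (12, 17), (13, 6), (13, 17), (15, 0), (17, 5), (17, 18), (20, 7), (20, 16), (21, 6), (21, 17)}; affine count = 29; |E(F_23)| = 30.

Discriminant check: Δ ∝ 4a³ + 27b² = 4·14³ + 27·3² = 4·2744 + 27·9 ≡ 18 (mod 23). Nonzero ⇒ E is nonsingular.
For each x ∈ F_23, compute rhs = x³ + 14·x + 3 mod 23, then count y ∈ F_23 with y² ≡ rhs.
  x = 0: rhs = 3, matching y values: 7, 16 (2 points).
  x = 1: rhs = 18, matching y values: 8, 15 (2 points).
  x = 2: rhs = 16, matching y values: 4, 19 (2 points).
  x = 3: rhs = 3, matching y values: 7, 16 (2 points).
  x = 4: rhs = 8, matching y values: 10, 13 (2 points).
  x = 5: rhs = 14, matching y values: none (0 points).
  x = 6: rhs = 4, matching y values: 2, 21 (2 points).
  x = 7: rhs = 7, matching y values: none (0 points).
  x = 8: rhs = 6, matching y values: 11, 12 (2 points).
  x = 9: rhs = 7, matching y values: none (0 points).
  x = 10: rhs = 16, matching y values: 4, 19 (2 points).
  x = 11: rhs = 16, matching y values: 4, 19 (2 points).
  x = 12: rhs = 13, matching y values: 6, 17 (2 points).
  x = 13: rhs = 13, matching y values: 6, 17 (2 points).
  x = 14: rhs = 22, matching y values: none (0 points).
  x = 15: rhs = 0, matching y values: 0 (1 points).
  x = 16: rhs = 22, matching y values: none (0 points).
  x = 17: rhs = 2, matching y values: 5, 18 (2 points).
  x = 18: rhs = 15, matching y values: none (0 points).
  x = 19: rhs = 21, matching y values: none (0 points).
  x = 20: rhs = 3, matching y values: 7, 16 (2 points).
  x = 21: rhs = 13, matching y values: 6, 17 (2 points).
  x = 22: rhs = 11, matching y values: none (0 points).
Total affine count: 29.
Full point count |E(F_23)| = 29 + 1 = 30.
Hasse bound: |30 − (23+1)| = |6| = 6 ≤ 2√23 ≈ 9.5917 ✓.


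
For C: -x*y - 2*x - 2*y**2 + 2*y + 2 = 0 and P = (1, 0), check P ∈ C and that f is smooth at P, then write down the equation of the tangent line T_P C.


Tangent line at P: -2*x + y + 2 = 0.

Step 1: f(1, 0) = 0, so P lies on C.
Step 2: partial derivatives
  f_x(x, y) = -y - 2, f_y(x, y) = -x - 4*y + 2.
  f_x(P) = -2, f_y(P) = 1 (gradient nonzero, so P is smooth).
Step 3: tangent line at P: -2·(x − 1) + 1·(y − 0) = 0.
Expanding: -2*x + y + 2 = 0.


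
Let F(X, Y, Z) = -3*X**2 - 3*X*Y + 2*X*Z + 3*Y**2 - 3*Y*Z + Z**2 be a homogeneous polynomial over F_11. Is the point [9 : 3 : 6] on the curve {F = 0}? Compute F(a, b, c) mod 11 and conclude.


F(9,3,6) ≡ 2 (mod 11); P is NOT on the curve.

Evaluate F(9, 3, 6) term-by-term (mod 11).
  -3*X**2 ↦ -3·81·1·1 = -243
  -3*X*Y ↦ -3·9·3·1 = -81
  2*X*Z ↦ 2·9·1·6 = 108
  3*Y**2 ↦ 3·1·9·1 = 27
  -3*Y*Z ↦ -3·1·3·6 = -54
  Z**2 ↦ 1·1·1·36 = 36
Sum: F(9, 3, 6) = (-243) + (-81) + (108) + (27) + (-54) + (36) = -207.
Reducing mod 11: -207 ≡ 2 (mod 11).
Since F(a, b, c) ≡ 2 ≠ 0 (mod 11), P does NOT lie on the curve.


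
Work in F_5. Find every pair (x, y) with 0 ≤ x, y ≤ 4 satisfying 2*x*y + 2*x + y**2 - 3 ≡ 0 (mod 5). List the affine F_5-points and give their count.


Affine F_5-points: {(3, 1), (3, 3), (4, 0), (4, 2)}; count = 4.

For each of the 25 pairs (x, y) ∈ F_5², evaluate f(x, y) mod 5. Record the zeros.
  x = 0: [0↦2, 1↦3, 2↦1, 3↦1, 4↦3]  zeros at y ∈ ∅
  x = 1: [0↦4, 1↦2, 2↦2, 3↦4, 4↦3]  zeros at y ∈ ∅
  x = 2: [0↦1, 1↦1, 2↦3, 3↦2, 4↦3]  zeros at y ∈ ∅
  x = 3: [0↦3, 1↦0, 2↦4, 3↦0, 4↦3]  zeros at y ∈ {1, 3}
  x = 4: [0↦0, 1↦4, 2↦0, 3↦3, 4↦3]  zeros at y ∈ {0, 2}
Collecting zeros: affine points = {(3, 1), (3, 3), (4, 0), (4, 2)}.
Total count |C(F_5)_aff| = 4.


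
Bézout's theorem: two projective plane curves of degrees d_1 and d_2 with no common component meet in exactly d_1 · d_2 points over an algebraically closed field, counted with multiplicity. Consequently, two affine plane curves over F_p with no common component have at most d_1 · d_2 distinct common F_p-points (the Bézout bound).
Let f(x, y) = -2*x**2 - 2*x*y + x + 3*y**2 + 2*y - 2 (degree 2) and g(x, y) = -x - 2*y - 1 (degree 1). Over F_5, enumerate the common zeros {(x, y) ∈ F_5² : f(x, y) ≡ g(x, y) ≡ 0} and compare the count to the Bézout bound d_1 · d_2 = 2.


Common zeros: {(1, 4), (4, 0)}; count = 2; Bézout bound = 2.

deg(f) = 2, deg(g) = 1, so Bézout bound = 2.
Scan x ∈ F_5. For each x, list the y ∈ F_5 with f(x, y) ≡ 0 and those with g(x, y) ≡ 0 (mod 5); the common zeros in that column are the intersection.
  x = 0: f ≡ 0 at y ∈ ∅; g ≡ 0 at y ∈ {2}; common: ∅.
  x = 1: f ≡ 0 at y ∈ {1, 4}; g ≡ 0 at y ∈ {4}; common: {4}.
  x = 2: f ≡ 0 at y ∈ {2}; g ≡ 0 at y ∈ {1}; common: ∅.
  x = 3: f ≡ 0 at y ∈ {4}; g ≡ 0 at y ∈ {3}; common: ∅.
  x = 4: f ≡ 0 at y ∈ {0, 2}; g ≡ 0 at y ∈ {0}; common: {0}.
Collecting: common zeros = {(1, 4), (4, 0)}, so the count is 2.
Comparison with the Bézout bound: 2 ≤ 2 = deg(f)·deg(g), as expected for curves with no common component (the bound is attained).


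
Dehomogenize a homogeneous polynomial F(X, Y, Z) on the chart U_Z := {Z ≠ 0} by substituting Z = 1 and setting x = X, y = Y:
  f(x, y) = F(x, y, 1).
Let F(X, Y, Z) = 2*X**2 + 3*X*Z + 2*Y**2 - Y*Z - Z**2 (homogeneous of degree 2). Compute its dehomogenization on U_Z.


f(x, y) = 2*x**2 + 3*x + 2*y**2 - y - 1

On U_Z we set Z = 1. Each monomial c·X^i·Y^j·Z^k in F becomes c·x^i·y^j·1^k = c·x^i·y^j.
Substituting Z = 1: F(X, Y, 1) = 2*x**2 + 3*x + 2*y**2 - y - 1.
Note: deg(f) ≤ deg(F) = 2; strict inequality happens when F is divisible by Z (lost terms).


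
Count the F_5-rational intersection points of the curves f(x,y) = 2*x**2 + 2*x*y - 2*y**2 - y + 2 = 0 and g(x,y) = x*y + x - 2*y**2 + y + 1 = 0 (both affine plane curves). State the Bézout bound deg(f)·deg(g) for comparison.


Common zeros: ∅; count = 0; Bézout bound = 4.

deg(f) = 2, deg(g) = 2, so Bézout bound = 4.
Scan x ∈ F_5. For each x, list the y ∈ F_5 with f(x, y) ≡ 0 and those with g(x, y) ≡ 0 (mod 5); the common zeros in that column are the intersection.
  x = 0: f ≡ 0 at y ∈ ∅; g ≡ 0 at y ∈ {1, 2}; common: ∅.
  x = 1: f ≡ 0 at y ∈ ∅; g ≡ 0 at y ∈ {3}; common: ∅.
  x = 2: f ≡ 0 at y ∈ {0, 4}; g ≡ 0 at y ∈ ∅; common: ∅.
  x = 3: f ≡ 0 at y ∈ {0}; g ≡ 0 at y ∈ ∅; common: ∅.
  x = 4: f ≡ 0 at y ∈ {2, 4}; g ≡ 0 at y ∈ {0}; common: ∅.
Collecting: common zeros = ∅, so the count is 0.
Comparison with the Bézout bound: 0 ≤ 4 = deg(f)·deg(g), as expected for curves with no common component (the affine F_5-count falls short of the bound because intersections may lie at infinity, over extension fields, or carry multiplicity).


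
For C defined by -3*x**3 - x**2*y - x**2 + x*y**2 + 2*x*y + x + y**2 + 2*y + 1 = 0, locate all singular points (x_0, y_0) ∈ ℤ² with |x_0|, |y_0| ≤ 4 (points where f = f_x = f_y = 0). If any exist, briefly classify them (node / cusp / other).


Singular points: {(0, -1)}; classification: cusp.

Compute partial derivatives:
  f_x = -9*x**2 - 2*x*y - 2*x + y**2 + 2*y + 1.
  f_y = -x**2 + 2*x*y + 2*x + 2*y + 2.
Scan x_0 ∈ {−4, ..., 4}. For each x_0, f_y(x_0, y) is a polynomial in y; find its integer roots y ∈ {−4, ..., 4}, then test f_x and f at those candidates.
  x = -4: f_y(-4, y) = -6*y - 22; no integer root y with |y| ≤ 4.
  x = -3: f_y(-3, y) = -4*y - 13; no integer root y with |y| ≤ 4.
  x = -2: f_y(-2, y) = -2*y - 6; vanishes at y ∈ {-3}. (-2, -3): f_x = -40 ≠ 0.
  x = -1: f_y(-1, y) = -1; no integer root y with |y| ≤ 4.
  x = 0: f_y(0, y) = 2*y + 2; vanishes at y ∈ {-1}. (0, -1): f_x = 0, f = 0 — SINGULAR.
  x = 1: f_y(1, y) = 4*y + 3; no integer root y with |y| ≤ 4.
  x = 2: f_y(2, y) = 6*y + 2; no integer root y with |y| ≤ 4.
  x = 3: f_y(3, y) = 8*y - 1; no integer root y with |y| ≤ 4.
  x = 4: f_y(4, y) = 10*y - 6; no integer root y with |y| ≤ 4.
Only singular point on the grid: (0, -1).
Classify: substitute x = 0 + u, y = -1 + v and expand: f = -3*u**3 - u**2*v + u*v**2 + v**2.
No constant or linear terms (consistent with a singular point). Quadratic part: v**2. Cubic part: -3*u**3 - u**2*v + u*v**2.
The quadratic part v**2 is a perfect square, so there is a single (double) tangent line v = 0, i.e. y = -1. Restricting the cubic part to that line (v = 0) leaves -3*u**3 ≠ 0, so f is not divisible by v and the branch is v² ≈ 3*u**3 to lowest order — this is a cusp.
Classification: cusp.


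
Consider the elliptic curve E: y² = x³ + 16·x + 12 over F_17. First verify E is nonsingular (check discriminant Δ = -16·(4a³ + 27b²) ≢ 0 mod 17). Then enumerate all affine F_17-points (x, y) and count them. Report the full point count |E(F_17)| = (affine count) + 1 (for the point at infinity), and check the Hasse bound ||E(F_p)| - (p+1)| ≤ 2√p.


Affine points = {(2, 1), (2, 16), (3, 6), (3, 11), (4, 2), (4, 15), (5, 8), (5, 9), (6, 1), (6, 16), (7, 5), (7, 12), (9, 1), (9, 16), (10, 4), (10, 13)}; affine count = 16; |E(F_17)| = 17.

Discriminant check: Δ ∝ 4a³ + 27b² = 4·16³ + 27·12² = 4·4096 + 27·144 ≡ 8 (mod 17). Nonzero ⇒ E is nonsingular.
For each x ∈ F_17, compute rhs = x³ + 16·x + 12 mod 17, then count y ∈ F_17 with y² ≡ rhs.
  x = 0: rhs = 12, matching y values: none (0 points).
  x = 1: rhs = 12, matching y values: none (0 points).
  x = 2: rhs = 1, matching y values: 1, 16 (2 points).
  x = 3: rhs = 2, matching y values: 6, 11 (2 points).
  x = 4: rhs = 4, matching y values: 2, 15 (2 points).
  x = 5: rhs = 13, matching y values: 8, 9 (2 points).
  x = 6: rhs = 1, matching y values: 1, 16 (2 points).
  x = 7: rhs = 8, matching y values: 5, 12 (2 points).
  x = 8: rhs = 6, matching y values: none (0 points).
  x = 9: rhs = 1, matching y values: 1, 16 (2 points).
  x = 10: rhs = 16, matching y values: 4, 13 (2 points).
  x = 11: rhs = 6, matching y values: none (0 points).
  x = 12: rhs = 11, matching y values: none (0 points).
  x = 13: rhs = 3, matching y values: none (0 points).
  x = 14: rhs = 5, matching y values: none (0 points).
  x = 15: rhs = 6, matching y values: none (0 points).
  x = 16: rhs = 12, matching y values: none (0 points).
Total affine count: 16.
Full point count |E(F_17)| = 16 + 1 = 17.
Hasse bound: |17 − (17+1)| = |-1| = 1 ≤ 2√17 ≈ 8.2462 ✓.


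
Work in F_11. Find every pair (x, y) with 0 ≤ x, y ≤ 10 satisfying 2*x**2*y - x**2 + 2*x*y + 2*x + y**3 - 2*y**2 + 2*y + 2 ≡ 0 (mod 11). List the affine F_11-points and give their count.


Affine F_11-points: {(6, 0), (6, 6), (6, 7), (7, 0), (8, 1), (8, 5), (8, 7), (9, 5), (10, 1)}; count = 9.

For each of the 121 pairs (x, y) ∈ F_11², evaluate f(x, y) mod 11. Record the zeros.
  x = 0: [0↦2, 1↦3, 2↦6, 3↦6, 4↦9, 5↦10, 6↦4, 7↦8, 8↦6, 9↦4, 10↦8]  zeros at y ∈ ∅
  x = 1: [0↦3, 1↦8, 2↦4, 3↦8, 4↦4, 5↦9, 6↦7, 7↦4, 8↦6, 9↦8, 10↦5]  zeros at y ∈ ∅
  x = 2: [0↦2, 1↦4, 2↦8, 3↦9, 4↦2, 5↦4, 6↦10, 7↦4, 8↦3, 9↦2, 10↦7]  zeros at y ∈ ∅
  x = 3: [0↦10, 1↦2, 2↦7, 3↦9, 4↦3, 5↦6, 6↦2, 7↦8, 8↦8, 9↦8, 10↦3]  zeros at y ∈ ∅
  x = 4: [0↦5, 1↦2, 2↦1, 3↦8, 4↦7, 5↦4, 6↦5, 7↦5, 8↦10, 9↦4, 10↦4]  zeros at y ∈ ∅
  x = 5: [0↦9, 1↦4, 2↦1, 3↦6, 4↦3, 5↦9, 6↦8, 7↦6, 8↦9, 9↦1, 10↦10]  zeros at y ∈ ∅
  x = 6: [0↦0, 1↦8, 2↦7, 3↦3, 4↦2, 5↦10, 6↦0, 7↦0, 8↦5, 9↦10, 10↦10]  zeros at y ∈ {0, 6, 7}
  x = 7: [0↦0, 1↦3, 2↦8, 3↦10, 4↦4, 5↦7, 6↦3, 7↦9, 8↦9, 9↦9, 10↦4]  zeros at y ∈ {0}
  x = 8: [0↦9, 1↦0, 2↦4, 3↦5, 4↦9, 5↦0, 6↦6, 7↦0, 8↦10, 9↦9, 10↦3]  zeros at y ∈ {1, 5, 7}
  x = 9: [0↦5, 1↦10, 2↦6, 3↦10, 4↦6, 5↦0, 6↦9, 7↦6, 8↦8, 9↦10, 10↦7]  zeros at y ∈ {5}
  x = 10: [0↦10, 1↦0, 2↦3, 3↦3, 4↦6, 5↦7, 6↦1, 7↦5, 8↦3, 9↦1, 10↦5]  zeros at y ∈ {1}
Collecting zeros: affine points = {(6, 0), (6, 6), (6, 7), (7, 0), (8, 1), (8, 5), (8, 7), (9, 5), (10, 1)}.
Total count |C(F_11)_aff| = 9.


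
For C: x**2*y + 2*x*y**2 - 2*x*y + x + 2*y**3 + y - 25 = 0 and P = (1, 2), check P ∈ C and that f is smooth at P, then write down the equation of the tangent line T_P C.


Tangent line at P: 9*x + 32*y - 73 = 0.

Step 1: f(1, 2) = 0, so P lies on C.
Step 2: partial derivatives
  f_x(x, y) = 2*x*y + 2*y**2 - 2*y + 1, f_y(x, y) = x**2 + 4*x*y - 2*x + 6*y**2 + 1.
  f_x(P) = 9, f_y(P) = 32 (gradient nonzero, so P is smooth).
Step 3: tangent line at P: 9·(x − 1) + 32·(y − 2) = 0.
Expanding: 9*x + 32*y - 73 = 0.


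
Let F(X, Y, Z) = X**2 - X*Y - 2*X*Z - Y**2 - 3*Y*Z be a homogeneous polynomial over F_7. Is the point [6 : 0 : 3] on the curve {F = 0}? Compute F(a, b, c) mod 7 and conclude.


F(6,0,3) ≡ 0 (mod 7); P is on the curve.

Evaluate F(6, 0, 3) term-by-term (mod 7).
  X**2 ↦ 1·36·1·1 = 36
  -X*Y ↦ -1·6·0·1 = 0
  -2*X*Z ↦ -2·6·1·3 = -36
  -Y**2 ↦ -1·1·0·1 = 0
  -3*Y*Z ↦ -3·1·0·3 = 0
Sum: F(6, 0, 3) = (36) + (0) + (-36) + (0) + (0) = 0.
Reducing mod 7: 0 ≡ 0 (mod 7).
Since F(a, b, c) ≡ 0 (mod 7), P lies on the curve.


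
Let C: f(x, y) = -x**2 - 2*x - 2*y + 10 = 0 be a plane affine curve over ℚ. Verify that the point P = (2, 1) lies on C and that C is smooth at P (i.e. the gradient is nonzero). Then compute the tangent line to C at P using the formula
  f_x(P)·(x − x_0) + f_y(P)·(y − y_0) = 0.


Tangent line at P: -6*x - 2*y + 14 = 0.

Step 1: f(2, 1) = 0, so P lies on C.
Step 2: partial derivatives
  f_x(x, y) = -2*x - 2, f_y(x, y) = -2.
  f_x(P) = -6, f_y(P) = -2 (gradient nonzero, so P is smooth).
Step 3: tangent line at P: -6·(x − 2) + -2·(y − 1) = 0.
Expanding: -6*x - 2*y + 14 = 0.


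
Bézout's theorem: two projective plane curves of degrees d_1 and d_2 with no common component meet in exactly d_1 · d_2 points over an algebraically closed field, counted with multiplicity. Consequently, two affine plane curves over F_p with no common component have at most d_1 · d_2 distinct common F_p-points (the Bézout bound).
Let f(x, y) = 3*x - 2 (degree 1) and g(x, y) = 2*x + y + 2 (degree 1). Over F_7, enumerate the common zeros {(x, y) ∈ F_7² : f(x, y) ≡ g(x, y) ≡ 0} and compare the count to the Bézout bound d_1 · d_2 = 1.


Common zeros: {(3, 6)}; count = 1; Bézout bound = 1.

deg(f) = 1, deg(g) = 1, so Bézout bound = 1.
Scan x ∈ F_7. For each x, list the y ∈ F_7 with f(x, y) ≡ 0 and those with g(x, y) ≡ 0 (mod 7); the common zeros in that column are the intersection.
  x = 0: f ≡ 0 at y ∈ ∅; g ≡ 0 at y ∈ {5}; common: ∅.
  x = 1: f ≡ 0 at y ∈ ∅; g ≡ 0 at y ∈ {3}; common: ∅.
  x = 2: f ≡ 0 at y ∈ ∅; g ≡ 0 at y ∈ {1}; common: ∅.
  x = 3: f ≡ 0 at y ∈ {0, 1, 2, 3, 4, 5, 6}; g ≡ 0 at y ∈ {6}; common: {6}.
  x = 4: f ≡ 0 at y ∈ ∅; g ≡ 0 at y ∈ {4}; common: ∅.
  x = 5: f ≡ 0 at y ∈ ∅; g ≡ 0 at y ∈ {2}; common: ∅.
  x = 6: f ≡ 0 at y ∈ ∅; g ≡ 0 at y ∈ {0}; common: ∅.
Collecting: common zeros = {(3, 6)}, so the count is 1.
Comparison with the Bézout bound: 1 ≤ 1 = deg(f)·deg(g), as expected for curves with no common component (the bound is attained).


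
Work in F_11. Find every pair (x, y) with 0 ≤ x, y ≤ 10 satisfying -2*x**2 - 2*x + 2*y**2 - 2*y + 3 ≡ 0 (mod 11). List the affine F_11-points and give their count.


Affine F_11-points: {(1, 3), (1, 9), (4, 2), (4, 10), (5, 4), (5, 8), (6, 2), (6, 10), (9, 3), (9, 9)}; count = 10.

For each of the 121 pairs (x, y) ∈ F_11², evaluate f(x, y) mod 11. Record the zeros.
  x = 0: [0↦3, 1↦3, 2↦7, 3↦4, 4↦5, 5↦10, 6↦8, 7↦10, 8↦5, 9↦4, 10↦7]  zeros at y ∈ ∅
  x = 1: [0↦10, 1↦10, 2↦3, 3↦0, 4↦1, 5↦6, 6↦4, 7↦6, 8↦1, 9↦0, 10↦3]  zeros at y ∈ {3, 9}
  x = 2: [0↦2, 1↦2, 2↦6, 3↦3, 4↦4, 5↦9, 6↦7, 7↦9, 8↦4, 9↦3, 10↦6]  zeros at y ∈ ∅
  x = 3: [0↦1, 1↦1, 2↦5, 3↦2, 4↦3, 5↦8, 6↦6, 7↦8, 8↦3, 9↦2, 10↦5]  zeros at y ∈ ∅
  x = 4: [0↦7, 1↦7, 2↦0, 3↦8, 4↦9, 5↦3, 6↦1, 7↦3, 8↦9, 9↦8, 10↦0]  zeros at y ∈ {2, 10}
  x = 5: [0↦9, 1↦9, 2↦2, 3↦10, 4↦0, 5↦5, 6↦3, 7↦5, 8↦0, 9↦10, 10↦2]  zeros at y ∈ {4, 8}
  x = 6: [0↦7, 1↦7, 2↦0, 3↦8, 4↦9, 5↦3, 6↦1, 7↦3, 8↦9, 9↦8, 10↦0]  zeros at y ∈ {2, 10}
  x = 7: [0↦1, 1↦1, 2↦5, 3↦2, 4↦3, 5↦8, 6↦6, 7↦8, 8↦3, 9↦2, 10↦5]  zeros at y ∈ ∅
  x = 8: [0↦2, 1↦2, 2↦6, 3↦3, 4↦4, 5↦9, 6↦7, 7↦9, 8↦4, 9↦3, 10↦6]  zeros at y ∈ ∅
  x = 9: [0↦10, 1↦10, 2↦3, 3↦0, 4↦1, 5↦6, 6↦4, 7↦6, 8↦1, 9↦0, 10↦3]  zeros at y ∈ {3, 9}
  x = 10: [0↦3, 1↦3, 2↦7, 3↦4, 4↦5, 5↦10, 6↦8, 7↦10, 8↦5, 9↦4, 10↦7]  zeros at y ∈ ∅
Collecting zeros: affine points = {(1, 3), (1, 9), (4, 2), (4, 10), (5, 4), (5, 8), (6, 2), (6, 10), (9, 3), (9, 9)}.
Total count |C(F_11)_aff| = 10.


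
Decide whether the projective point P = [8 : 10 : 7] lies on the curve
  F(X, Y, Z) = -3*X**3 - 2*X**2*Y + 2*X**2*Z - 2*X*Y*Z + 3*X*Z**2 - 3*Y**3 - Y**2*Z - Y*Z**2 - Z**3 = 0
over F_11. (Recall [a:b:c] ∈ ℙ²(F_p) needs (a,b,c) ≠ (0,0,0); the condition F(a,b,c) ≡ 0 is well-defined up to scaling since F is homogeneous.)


F(8,10,7) ≡ 5 (mod 11); P is NOT on the curve.

Evaluate F(8, 10, 7) term-by-term (mod 11).
  -3*X**3 ↦ -3·512·1·1 = -1536
  -2*X**2*Y ↦ -2·64·10·1 = -1280
  2*X**2*Z ↦ 2·64·1·7 = 896
  -2*X*Y*Z ↦ -2·8·10·7 = -1120
  3*X*Z**2 ↦ 3·8·1·49 = 1176
  -3*Y**3 ↦ -3·1·1000·1 = -3000
  -Y**2*Z ↦ -1·1·100·7 = -700
  -Y*Z**2 ↦ -1·1·10·49 = -490
  -Z**3 ↦ -1·1·1·343 = -343
Sum: F(8, 10, 7) = (-1536) + (-1280) + (896) + (-1120) + (1176) + (-3000) + (-700) + (-490) + (-343) = -6397.
Reducing mod 11: -6397 ≡ 5 (mod 11).
Since F(a, b, c) ≡ 5 ≠ 0 (mod 11), P does NOT lie on the curve.


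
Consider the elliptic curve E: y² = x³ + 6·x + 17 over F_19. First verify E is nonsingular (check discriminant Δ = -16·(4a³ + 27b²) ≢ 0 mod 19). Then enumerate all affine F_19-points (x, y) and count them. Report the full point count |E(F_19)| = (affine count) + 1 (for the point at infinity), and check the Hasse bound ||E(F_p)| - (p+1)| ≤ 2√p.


Affine points = {(0, 6), (0, 13), (1, 9), (1, 10), (3, 9), (3, 10), (5, 1), (5, 18), (8, 8), (8, 11), (15, 9), (15, 10), (17, 4), (17, 15)}; affine count = 14; |E(F_19)| = 15.

Discriminant check: Δ ∝ 4a³ + 27b² = 4·6³ + 27·17² = 4·216 + 27·289 ≡ 3 (mod 19). Nonzero ⇒ E is nonsingular.
For each x ∈ F_19, compute rhs = x³ + 6·x + 17 mod 19, then count y ∈ F_19 with y² ≡ rhs.
  x = 0: rhs = 17, matching y values: 6, 13 (2 points).
  x = 1: rhs = 5, matching y values: 9, 10 (2 points).
  x = 2: rhs = 18, matching y values: none (0 points).
  x = 3: rhs = 5, matching y values: 9, 10 (2 points).
  x = 4: rhs = 10, matching y values: none (0 points).
  x = 5: rhs = 1, matching y values: 1, 18 (2 points).
  x = 6: rhs = 3, matching y values: none (0 points).
  x = 7: rhs = 3, matching y values: none (0 points).
  x = 8: rhs = 7, matching y values: 8, 11 (2 points).
  x = 9: rhs = 2, matching y values: none (0 points).
  x = 10: rhs = 13, matching y values: none (0 points).
  x = 11: rhs = 8, matching y values: none (0 points).
  x = 12: rhs = 12, matching y values: none (0 points).
  x = 13: rhs = 12, matching y values: none (0 points).
  x = 14: rhs = 14, matching y values: none (0 points).
  x = 15: rhs = 5, matching y values: 9, 10 (2 points).
  x = 16: rhs = 10, matching y values: none (0 points).
  x = 17: rhs = 16, matching y values: 4, 15 (2 points).
  x = 18: rhs = 10, matching y values: none (0 points).
Total affine count: 14.
Full point count |E(F_19)| = 14 + 1 = 15.
Hasse bound: |15 − (19+1)| = |-5| = 5 ≤ 2√19 ≈ 8.7178 ✓.


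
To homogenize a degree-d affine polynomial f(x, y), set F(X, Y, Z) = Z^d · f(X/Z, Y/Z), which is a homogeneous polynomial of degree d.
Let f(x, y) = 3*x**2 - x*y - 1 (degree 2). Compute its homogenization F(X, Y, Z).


F(X, Y, Z) = 3*X**2 - X*Y - Z**2

deg(f) = 2.
Substitute x = X/Z, y = Y/Z into f, then multiply by Z^2.
  monomial 3·x^2·y^0 ↦ 3·X^2·Y^0·Z^0.
  monomial -1·x^1·y^1 ↦ -1·X^1·Y^1·Z^0.
  monomial -1·x^0·y^0 ↦ -1·X^0·Y^0·Z^2.
Collecting: F(X, Y, Z) = 3*X**2 - X*Y - Z**2.


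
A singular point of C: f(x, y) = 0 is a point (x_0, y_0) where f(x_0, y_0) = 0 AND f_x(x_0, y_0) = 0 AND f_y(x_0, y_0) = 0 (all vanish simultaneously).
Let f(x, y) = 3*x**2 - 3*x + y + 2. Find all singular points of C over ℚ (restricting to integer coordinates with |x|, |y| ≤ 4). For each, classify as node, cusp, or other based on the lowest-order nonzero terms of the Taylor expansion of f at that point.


No singular points in the scanned grid; C is smooth there.

Compute partial derivatives:
  f_x = 6*x - 3.
  f_y = 1.
f_y = 1 is a nonzero constant, so f_y never vanishes: no point (x, y) can satisfy f = f_x = f_y = 0. In particular no (x, y) ∈ {−4, ..., 4}² is singular; the curve is smooth.
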